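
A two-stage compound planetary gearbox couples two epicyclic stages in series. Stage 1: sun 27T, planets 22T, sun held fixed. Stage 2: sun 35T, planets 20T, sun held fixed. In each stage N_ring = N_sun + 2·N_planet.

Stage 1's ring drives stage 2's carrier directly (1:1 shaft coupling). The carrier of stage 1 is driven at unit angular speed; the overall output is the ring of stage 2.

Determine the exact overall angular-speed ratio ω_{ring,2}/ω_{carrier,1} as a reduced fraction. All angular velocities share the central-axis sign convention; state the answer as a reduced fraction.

Stage 1: N_ring = 27 + 2·22 = 71
Stage 1: 27(ω_s−ω_c) = −71(ω_r−ω_c),  ω_s=0, ω_c=1
Stage 1: ω_r = 1 − (27/71)(0−1) = 98/71
  ⇒ ω_r¹/ω_c¹ = 98/71
Stage 2: N_ring = 35 + 2·20 = 75
Stage 2: 35(ω_s−ω_c) = −75(ω_r−ω_c),  ω_s=0, ω_c=1
Stage 2: ω_r = 1 − (35/75)(0−1) = 22/15
  ⇒ ω_r²/ω_c² = 22/15
Coupling ω_c² = ω_r¹ ⇒ overall = 98/71 × 22/15 = 2156/1065

2156/1065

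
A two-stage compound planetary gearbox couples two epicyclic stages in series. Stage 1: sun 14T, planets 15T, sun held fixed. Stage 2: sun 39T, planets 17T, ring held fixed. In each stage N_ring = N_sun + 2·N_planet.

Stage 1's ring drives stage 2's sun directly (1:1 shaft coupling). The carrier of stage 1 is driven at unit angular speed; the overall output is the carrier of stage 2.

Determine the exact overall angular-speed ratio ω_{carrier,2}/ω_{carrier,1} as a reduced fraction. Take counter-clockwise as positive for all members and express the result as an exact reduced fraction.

Stage 1: N_ring = 14 + 2·15 = 44
Stage 1: 14(ω_s−ω_c) = −44(ω_r−ω_c),  ω_s=0, ω_c=1
Stage 1: ω_r = 1 − (14/44)(0−1) = 29/22
  ⇒ ω_r¹/ω_c¹ = 29/22
Stage 2: N_ring = 39 + 2·17 = 73
Stage 2: 39(ω_s−ω_c) = −73(ω_r−ω_c),  ω_r=0, ω_s=1
Stage 2: 39(1−ω_c) = −73(0−ω_c)  ⇒  112ω_c = 39  ⇒  ω_c = 39/112
  ⇒ ω_c²/ω_s² = 39/112
Coupling ω_s² = ω_r¹ ⇒ overall = 29/22 × 39/112 = 1131/2464

1131/2464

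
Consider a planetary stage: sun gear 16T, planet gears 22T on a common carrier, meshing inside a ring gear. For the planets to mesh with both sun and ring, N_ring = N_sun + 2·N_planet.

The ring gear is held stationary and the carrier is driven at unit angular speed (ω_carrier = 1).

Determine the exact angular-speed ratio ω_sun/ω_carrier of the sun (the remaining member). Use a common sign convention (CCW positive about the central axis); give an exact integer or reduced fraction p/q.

19/4

N_ring = 16 + 2·22 = 60
16(ω_s−ω_c) = −60(ω_r−ω_c),  ω_r=0, ω_c=1
ω_s = 1 − (60/16)(0−1) = 19/4
ω_s/ω_c = 19/4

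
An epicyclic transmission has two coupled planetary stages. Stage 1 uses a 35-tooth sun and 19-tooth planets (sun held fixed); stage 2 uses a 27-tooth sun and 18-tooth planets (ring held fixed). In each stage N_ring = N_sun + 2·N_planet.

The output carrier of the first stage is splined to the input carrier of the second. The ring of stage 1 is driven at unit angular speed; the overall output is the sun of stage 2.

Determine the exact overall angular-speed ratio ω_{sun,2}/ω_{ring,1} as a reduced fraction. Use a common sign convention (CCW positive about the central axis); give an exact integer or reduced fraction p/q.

365/162

Stage 1: N_ring = 35 + 2·19 = 73
Stage 1: 35(ω_s−ω_c) = −73(ω_r−ω_c),  ω_s=0, ω_r=1
Stage 1: 35(0−ω_c) = −73(1−ω_c)  ⇒  108ω_c = 73  ⇒  ω_c = 73/108
  ⇒ ω_c¹/ω_r¹ = 73/108
Stage 2: N_ring = 27 + 2·18 = 63
Stage 2: 27(ω_s−ω_c) = −63(ω_r−ω_c),  ω_r=0, ω_c=1
Stage 2: ω_s = 1 − (63/27)(0−1) = 10/3
  ⇒ ω_s²/ω_c² = 10/3
Coupling ω_c² = ω_c¹ ⇒ overall = 73/108 × 10/3 = 365/162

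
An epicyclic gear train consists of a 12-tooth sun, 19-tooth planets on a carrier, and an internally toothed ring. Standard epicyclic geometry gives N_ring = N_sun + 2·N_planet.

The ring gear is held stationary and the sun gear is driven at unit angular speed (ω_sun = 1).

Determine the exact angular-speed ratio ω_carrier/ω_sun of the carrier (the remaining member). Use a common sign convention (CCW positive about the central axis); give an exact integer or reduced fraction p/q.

N_ring = 12 + 2·19 = 50
12(ω_s−ω_c) = −50(ω_r−ω_c),  ω_r=0, ω_s=1
12(1−ω_c) = −50(0−ω_c)  ⇒  62ω_c = 12  ⇒  ω_c = 6/31
ω_c/ω_s = 6/31

6/31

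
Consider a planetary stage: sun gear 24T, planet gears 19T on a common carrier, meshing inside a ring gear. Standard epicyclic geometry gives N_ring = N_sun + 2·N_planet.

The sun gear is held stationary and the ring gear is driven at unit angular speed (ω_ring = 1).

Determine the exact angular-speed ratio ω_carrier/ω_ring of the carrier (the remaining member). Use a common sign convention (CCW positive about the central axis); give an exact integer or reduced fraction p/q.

31/43

N_ring = 24 + 2·19 = 62
24(ω_s−ω_c) = −62(ω_r−ω_c),  ω_s=0, ω_r=1
24(0−ω_c) = −62(1−ω_c)  ⇒  86ω_c = 62  ⇒  ω_c = 31/43
ω_c/ω_r = 31/43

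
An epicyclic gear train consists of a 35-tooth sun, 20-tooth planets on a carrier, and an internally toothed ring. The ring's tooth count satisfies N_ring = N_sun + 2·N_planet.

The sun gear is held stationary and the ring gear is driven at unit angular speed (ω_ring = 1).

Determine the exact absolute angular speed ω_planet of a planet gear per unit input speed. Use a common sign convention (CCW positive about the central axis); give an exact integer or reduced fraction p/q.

N_ring = 35 + 2·20 = 75
35(ω_s−ω_c) = −75(ω_r−ω_c),  ω_s=0, ω_r=1
35(0−ω_c) = −75(1−ω_c)  ⇒  110ω_c = 75  ⇒  ω_c = 15/22
sun–planet: 35·(0−15/22) = −20·(ω_p−ω_c)  ⇒  ω_p−ω_c = −(35/20)·(-15/22) = 105/88
ω_p = 15/22 + 105/88 = 15/8

15/8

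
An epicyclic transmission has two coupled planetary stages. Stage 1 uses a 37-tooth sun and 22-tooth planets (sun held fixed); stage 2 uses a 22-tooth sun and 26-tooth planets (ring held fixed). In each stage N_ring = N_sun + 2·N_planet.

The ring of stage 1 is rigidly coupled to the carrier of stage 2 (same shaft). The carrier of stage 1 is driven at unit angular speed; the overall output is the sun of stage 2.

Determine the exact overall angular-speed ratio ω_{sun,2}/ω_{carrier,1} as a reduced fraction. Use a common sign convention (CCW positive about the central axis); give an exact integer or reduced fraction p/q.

1888/297

Stage 1: N_ring = 37 + 2·22 = 81
Stage 1: 37(ω_s−ω_c) = −81(ω_r−ω_c),  ω_s=0, ω_c=1
Stage 1: ω_r = 1 − (37/81)(0−1) = 118/81
  ⇒ ω_r¹/ω_c¹ = 118/81
Stage 2: N_ring = 22 + 2·26 = 74
Stage 2: 22(ω_s−ω_c) = −74(ω_r−ω_c),  ω_r=0, ω_c=1
Stage 2: ω_s = 1 − (74/22)(0−1) = 48/11
  ⇒ ω_s²/ω_c² = 48/11
Coupling ω_c² = ω_r¹ ⇒ overall = 118/81 × 48/11 = 1888/297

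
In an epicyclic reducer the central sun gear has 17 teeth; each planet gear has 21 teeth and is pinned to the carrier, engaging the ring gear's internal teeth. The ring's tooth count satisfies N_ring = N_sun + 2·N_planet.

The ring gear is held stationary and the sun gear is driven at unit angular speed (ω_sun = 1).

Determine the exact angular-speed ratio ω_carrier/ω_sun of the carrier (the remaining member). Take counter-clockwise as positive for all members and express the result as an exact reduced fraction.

17/76

N_ring = 17 + 2·21 = 59
17(ω_s−ω_c) = −59(ω_r−ω_c),  ω_r=0, ω_s=1
17(1−ω_c) = −59(0−ω_c)  ⇒  76ω_c = 17  ⇒  ω_c = 17/76
ω_c/ω_s = 17/76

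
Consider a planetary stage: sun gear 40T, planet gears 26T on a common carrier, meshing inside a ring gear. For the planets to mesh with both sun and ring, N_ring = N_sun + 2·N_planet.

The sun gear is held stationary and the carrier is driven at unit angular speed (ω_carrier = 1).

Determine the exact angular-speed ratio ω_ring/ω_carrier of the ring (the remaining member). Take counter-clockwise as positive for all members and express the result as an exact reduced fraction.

N_ring = 40 + 2·26 = 92
40(ω_s−ω_c) = −92(ω_r−ω_c),  ω_s=0, ω_c=1
ω_r = 1 − (40/92)(0−1) = 33/23
ω_r/ω_c = 33/23

33/23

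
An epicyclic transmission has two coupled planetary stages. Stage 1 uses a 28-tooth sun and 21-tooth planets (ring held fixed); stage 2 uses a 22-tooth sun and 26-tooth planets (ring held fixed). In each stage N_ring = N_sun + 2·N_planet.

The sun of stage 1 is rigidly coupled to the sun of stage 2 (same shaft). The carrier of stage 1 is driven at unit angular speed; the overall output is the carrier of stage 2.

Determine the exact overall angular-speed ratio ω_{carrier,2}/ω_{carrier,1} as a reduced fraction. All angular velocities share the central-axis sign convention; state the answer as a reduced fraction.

Stage 1: N_ring = 28 + 2·21 = 70
Stage 1: 28(ω_s−ω_c) = −70(ω_r−ω_c),  ω_r=0, ω_c=1
Stage 1: ω_s = 1 − (70/28)(0−1) = 7/2
  ⇒ ω_s¹/ω_c¹ = 7/2
Stage 2: N_ring = 22 + 2·26 = 74
Stage 2: 22(ω_s−ω_c) = −74(ω_r−ω_c),  ω_r=0, ω_s=1
Stage 2: 22(1−ω_c) = −74(0−ω_c)  ⇒  96ω_c = 22  ⇒  ω_c = 11/48
  ⇒ ω_c²/ω_s² = 11/48
Coupling ω_s² = ω_s¹ ⇒ overall = 7/2 × 11/48 = 77/96

77/96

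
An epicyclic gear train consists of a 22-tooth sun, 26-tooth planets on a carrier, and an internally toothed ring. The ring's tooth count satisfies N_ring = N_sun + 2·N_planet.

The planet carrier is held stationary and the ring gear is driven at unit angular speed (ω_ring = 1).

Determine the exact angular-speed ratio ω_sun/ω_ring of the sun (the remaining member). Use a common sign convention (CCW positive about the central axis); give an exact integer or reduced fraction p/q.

N_ring = 22 + 2·26 = 74
22(ω_s−ω_c) = −74(ω_r−ω_c),  ω_c=0, ω_r=1
ω_s = 0 − (74/22)(1−0) = -37/11
ω_s/ω_r = -37/11

-37/11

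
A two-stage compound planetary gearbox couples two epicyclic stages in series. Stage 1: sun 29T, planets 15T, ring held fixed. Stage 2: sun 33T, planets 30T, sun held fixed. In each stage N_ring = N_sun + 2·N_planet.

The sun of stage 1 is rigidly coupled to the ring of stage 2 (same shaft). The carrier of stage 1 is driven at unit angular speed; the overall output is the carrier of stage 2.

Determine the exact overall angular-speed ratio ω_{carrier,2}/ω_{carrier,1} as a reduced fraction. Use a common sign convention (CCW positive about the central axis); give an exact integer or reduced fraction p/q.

Stage 1: N_ring = 29 + 2·15 = 59
Stage 1: 29(ω_s−ω_c) = −59(ω_r−ω_c),  ω_r=0, ω_c=1
Stage 1: ω_s = 1 − (59/29)(0−1) = 88/29
  ⇒ ω_s¹/ω_c¹ = 88/29
Stage 2: N_ring = 33 + 2·30 = 93
Stage 2: 33(ω_s−ω_c) = −93(ω_r−ω_c),  ω_s=0, ω_r=1
Stage 2: 33(0−ω_c) = −93(1−ω_c)  ⇒  126ω_c = 93  ⇒  ω_c = 31/42
  ⇒ ω_c²/ω_r² = 31/42
Coupling ω_r² = ω_s¹ ⇒ overall = 88/29 × 31/42 = 1364/609

1364/609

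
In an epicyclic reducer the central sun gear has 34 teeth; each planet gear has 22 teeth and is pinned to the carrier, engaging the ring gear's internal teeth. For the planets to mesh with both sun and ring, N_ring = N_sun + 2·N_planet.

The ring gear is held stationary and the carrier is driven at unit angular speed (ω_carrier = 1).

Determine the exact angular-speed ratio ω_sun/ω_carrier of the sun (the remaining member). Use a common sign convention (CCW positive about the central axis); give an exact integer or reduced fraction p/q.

56/17

N_ring = 34 + 2·22 = 78
34(ω_s−ω_c) = −78(ω_r−ω_c),  ω_r=0, ω_c=1
ω_s = 1 − (78/34)(0−1) = 56/17
ω_s/ω_c = 56/17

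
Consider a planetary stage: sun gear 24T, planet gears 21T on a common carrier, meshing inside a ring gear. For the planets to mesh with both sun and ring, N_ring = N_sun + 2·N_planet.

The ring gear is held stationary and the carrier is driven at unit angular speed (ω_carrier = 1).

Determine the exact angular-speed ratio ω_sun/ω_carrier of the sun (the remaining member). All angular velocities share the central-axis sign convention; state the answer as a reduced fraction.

15/4

N_ring = 24 + 2·21 = 66
24(ω_s−ω_c) = −66(ω_r−ω_c),  ω_r=0, ω_c=1
ω_s = 1 − (66/24)(0−1) = 15/4
ω_s/ω_c = 15/4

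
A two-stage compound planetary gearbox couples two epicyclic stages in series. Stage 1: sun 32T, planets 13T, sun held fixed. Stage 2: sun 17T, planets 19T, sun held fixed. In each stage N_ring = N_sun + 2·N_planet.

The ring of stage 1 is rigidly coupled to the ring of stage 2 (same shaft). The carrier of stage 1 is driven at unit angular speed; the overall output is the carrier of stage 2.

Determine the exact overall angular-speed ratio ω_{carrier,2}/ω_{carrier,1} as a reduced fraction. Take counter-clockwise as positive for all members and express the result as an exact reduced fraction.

Stage 1: N_ring = 32 + 2·13 = 58
Stage 1: 32(ω_s−ω_c) = −58(ω_r−ω_c),  ω_s=0, ω_c=1
Stage 1: ω_r = 1 − (32/58)(0−1) = 45/29
  ⇒ ω_r¹/ω_c¹ = 45/29
Stage 2: N_ring = 17 + 2·19 = 55
Stage 2: 17(ω_s−ω_c) = −55(ω_r−ω_c),  ω_s=0, ω_r=1
Stage 2: 17(0−ω_c) = −55(1−ω_c)  ⇒  72ω_c = 55  ⇒  ω_c = 55/72
  ⇒ ω_c²/ω_r² = 55/72
Coupling ω_r² = ω_r¹ ⇒ overall = 45/29 × 55/72 = 275/232

275/232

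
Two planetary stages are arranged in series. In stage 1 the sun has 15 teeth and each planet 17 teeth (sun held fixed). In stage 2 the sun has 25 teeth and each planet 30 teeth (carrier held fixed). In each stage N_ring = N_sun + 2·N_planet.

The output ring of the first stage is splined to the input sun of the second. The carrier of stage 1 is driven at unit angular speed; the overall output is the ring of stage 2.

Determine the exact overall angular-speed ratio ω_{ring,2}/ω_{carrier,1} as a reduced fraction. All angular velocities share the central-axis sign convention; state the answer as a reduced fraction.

Stage 1: N_ring = 15 + 2·17 = 49
Stage 1: 15(ω_s−ω_c) = −49(ω_r−ω_c),  ω_s=0, ω_c=1
Stage 1: ω_r = 1 − (15/49)(0−1) = 64/49
  ⇒ ω_r¹/ω_c¹ = 64/49
Stage 2: N_ring = 25 + 2·30 = 85
Stage 2: 25(ω_s−ω_c) = −85(ω_r−ω_c),  ω_c=0, ω_s=1
Stage 2: ω_r = 0 − (25/85)(1−0) = -5/17
  ⇒ ω_r²/ω_s² = -5/17
Coupling ω_s² = ω_r¹ ⇒ overall = 64/49 × -5/17 = -320/833

-320/833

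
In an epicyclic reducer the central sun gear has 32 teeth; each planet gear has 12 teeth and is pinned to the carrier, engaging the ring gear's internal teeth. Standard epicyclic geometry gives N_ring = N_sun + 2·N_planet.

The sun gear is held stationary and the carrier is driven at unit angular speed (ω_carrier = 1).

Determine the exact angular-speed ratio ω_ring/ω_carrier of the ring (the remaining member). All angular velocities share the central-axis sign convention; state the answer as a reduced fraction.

11/7

N_ring = 32 + 2·12 = 56
32(ω_s−ω_c) = −56(ω_r−ω_c),  ω_s=0, ω_c=1
ω_r = 1 − (32/56)(0−1) = 11/7
ω_r/ω_c = 11/7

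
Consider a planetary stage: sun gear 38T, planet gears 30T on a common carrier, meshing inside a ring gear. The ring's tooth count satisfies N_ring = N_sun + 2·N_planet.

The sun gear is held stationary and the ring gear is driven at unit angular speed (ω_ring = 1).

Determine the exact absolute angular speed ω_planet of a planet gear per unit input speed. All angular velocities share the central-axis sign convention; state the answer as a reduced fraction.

N_ring = 38 + 2·30 = 98
38(ω_s−ω_c) = −98(ω_r−ω_c),  ω_s=0, ω_r=1
38(0−ω_c) = −98(1−ω_c)  ⇒  136ω_c = 98  ⇒  ω_c = 49/68
sun–planet: 38·(0−49/68) = −30·(ω_p−ω_c)  ⇒  ω_p−ω_c = −(38/30)·(-49/68) = 931/1020
ω_p = 49/68 + 931/1020 = 49/30

49/30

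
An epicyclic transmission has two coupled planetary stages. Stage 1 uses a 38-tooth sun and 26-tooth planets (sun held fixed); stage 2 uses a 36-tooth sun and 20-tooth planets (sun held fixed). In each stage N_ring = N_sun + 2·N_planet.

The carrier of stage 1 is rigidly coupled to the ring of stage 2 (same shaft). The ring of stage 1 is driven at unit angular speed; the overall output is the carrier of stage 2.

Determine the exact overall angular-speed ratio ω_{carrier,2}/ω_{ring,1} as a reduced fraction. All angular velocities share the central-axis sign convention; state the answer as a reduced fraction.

Stage 1: N_ring = 38 + 2·26 = 90
Stage 1: 38(ω_s−ω_c) = −90(ω_r−ω_c),  ω_s=0, ω_r=1
Stage 1: 38(0−ω_c) = −90(1−ω_c)  ⇒  128ω_c = 90  ⇒  ω_c = 45/64
  ⇒ ω_c¹/ω_r¹ = 45/64
Stage 2: N_ring = 36 + 2·20 = 76
Stage 2: 36(ω_s−ω_c) = −76(ω_r−ω_c),  ω_s=0, ω_r=1
Stage 2: 36(0−ω_c) = −76(1−ω_c)  ⇒  112ω_c = 76  ⇒  ω_c = 19/28
  ⇒ ω_c²/ω_r² = 19/28
Coupling ω_r² = ω_c¹ ⇒ overall = 45/64 × 19/28 = 855/1792

855/1792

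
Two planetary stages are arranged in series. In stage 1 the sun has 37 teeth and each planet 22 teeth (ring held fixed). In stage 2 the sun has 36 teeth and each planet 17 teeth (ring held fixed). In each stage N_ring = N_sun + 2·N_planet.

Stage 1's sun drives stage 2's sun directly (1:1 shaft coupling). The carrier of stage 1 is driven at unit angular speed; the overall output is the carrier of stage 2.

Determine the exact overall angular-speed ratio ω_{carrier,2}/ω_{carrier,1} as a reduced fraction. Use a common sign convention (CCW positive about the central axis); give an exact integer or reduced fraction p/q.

2124/1961

Stage 1: N_ring = 37 + 2·22 = 81
Stage 1: 37(ω_s−ω_c) = −81(ω_r−ω_c),  ω_r=0, ω_c=1
Stage 1: ω_s = 1 − (81/37)(0−1) = 118/37
  ⇒ ω_s¹/ω_c¹ = 118/37
Stage 2: N_ring = 36 + 2·17 = 70
Stage 2: 36(ω_s−ω_c) = −70(ω_r−ω_c),  ω_r=0, ω_s=1
Stage 2: 36(1−ω_c) = −70(0−ω_c)  ⇒  106ω_c = 36  ⇒  ω_c = 18/53
  ⇒ ω_c²/ω_s² = 18/53
Coupling ω_s² = ω_s¹ ⇒ overall = 118/37 × 18/53 = 2124/1961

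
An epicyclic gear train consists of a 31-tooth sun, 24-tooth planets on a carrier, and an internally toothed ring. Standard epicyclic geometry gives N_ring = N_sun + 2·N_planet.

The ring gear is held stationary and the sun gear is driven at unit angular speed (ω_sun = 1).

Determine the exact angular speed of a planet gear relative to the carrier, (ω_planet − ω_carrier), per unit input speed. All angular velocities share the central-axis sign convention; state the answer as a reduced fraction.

N_ring = 31 + 2·24 = 79
31(ω_s−ω_c) = −79(ω_r−ω_c),  ω_r=0, ω_s=1
31(1−ω_c) = −79(0−ω_c)  ⇒  110ω_c = 31  ⇒  ω_c = 31/110
sun–planet: 31·(1−31/110) = −24·(ω_p−ω_c)  ⇒  ω_p−ω_c = −(31/24)·(79/110) = -2449/2640

-2449/2640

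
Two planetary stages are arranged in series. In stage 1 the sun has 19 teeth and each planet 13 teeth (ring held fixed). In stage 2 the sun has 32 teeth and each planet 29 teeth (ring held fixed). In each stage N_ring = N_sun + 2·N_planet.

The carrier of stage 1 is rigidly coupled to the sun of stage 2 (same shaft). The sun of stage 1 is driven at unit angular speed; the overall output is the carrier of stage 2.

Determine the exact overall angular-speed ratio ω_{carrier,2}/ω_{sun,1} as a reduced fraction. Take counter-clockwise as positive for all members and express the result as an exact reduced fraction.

Stage 1: N_ring = 19 + 2·13 = 45
Stage 1: 19(ω_s−ω_c) = −45(ω_r−ω_c),  ω_r=0, ω_s=1
Stage 1: 19(1−ω_c) = −45(0−ω_c)  ⇒  64ω_c = 19  ⇒  ω_c = 19/64
  ⇒ ω_c¹/ω_s¹ = 19/64
Stage 2: N_ring = 32 + 2·29 = 90
Stage 2: 32(ω_s−ω_c) = −90(ω_r−ω_c),  ω_r=0, ω_s=1
Stage 2: 32(1−ω_c) = −90(0−ω_c)  ⇒  122ω_c = 32  ⇒  ω_c = 16/61
  ⇒ ω_c²/ω_s² = 16/61
Coupling ω_s² = ω_c¹ ⇒ overall = 19/64 × 16/61 = 19/244

19/244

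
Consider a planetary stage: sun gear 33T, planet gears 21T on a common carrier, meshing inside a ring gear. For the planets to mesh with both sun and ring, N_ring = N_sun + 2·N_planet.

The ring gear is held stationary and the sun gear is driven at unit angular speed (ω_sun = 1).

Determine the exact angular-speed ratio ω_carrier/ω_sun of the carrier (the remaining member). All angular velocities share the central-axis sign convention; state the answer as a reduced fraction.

N_ring = 33 + 2·21 = 75
33(ω_s−ω_c) = −75(ω_r−ω_c),  ω_r=0, ω_s=1
33(1−ω_c) = −75(0−ω_c)  ⇒  108ω_c = 33  ⇒  ω_c = 11/36
ω_c/ω_s = 11/36

11/36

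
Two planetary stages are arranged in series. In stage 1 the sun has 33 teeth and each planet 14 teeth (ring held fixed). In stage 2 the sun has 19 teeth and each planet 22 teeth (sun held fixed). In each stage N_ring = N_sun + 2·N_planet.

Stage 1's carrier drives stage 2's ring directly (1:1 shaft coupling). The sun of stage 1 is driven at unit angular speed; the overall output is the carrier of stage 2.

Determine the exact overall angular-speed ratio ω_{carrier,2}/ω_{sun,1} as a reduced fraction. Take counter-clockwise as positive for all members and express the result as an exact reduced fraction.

2079/7708

Stage 1: N_ring = 33 + 2·14 = 61
Stage 1: 33(ω_s−ω_c) = −61(ω_r−ω_c),  ω_r=0, ω_s=1
Stage 1: 33(1−ω_c) = −61(0−ω_c)  ⇒  94ω_c = 33  ⇒  ω_c = 33/94
  ⇒ ω_c¹/ω_s¹ = 33/94
Stage 2: N_ring = 19 + 2·22 = 63
Stage 2: 19(ω_s−ω_c) = −63(ω_r−ω_c),  ω_s=0, ω_r=1
Stage 2: 19(0−ω_c) = −63(1−ω_c)  ⇒  82ω_c = 63  ⇒  ω_c = 63/82
  ⇒ ω_c²/ω_r² = 63/82
Coupling ω_r² = ω_c¹ ⇒ overall = 33/94 × 63/82 = 2079/7708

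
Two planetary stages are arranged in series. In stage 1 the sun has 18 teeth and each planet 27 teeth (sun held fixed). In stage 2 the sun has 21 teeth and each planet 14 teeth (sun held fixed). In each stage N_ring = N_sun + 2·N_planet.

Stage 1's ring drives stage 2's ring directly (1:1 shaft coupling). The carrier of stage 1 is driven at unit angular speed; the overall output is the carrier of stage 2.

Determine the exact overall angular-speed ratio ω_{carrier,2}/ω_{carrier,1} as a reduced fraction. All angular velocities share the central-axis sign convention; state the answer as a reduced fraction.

7/8

Stage 1: N_ring = 18 + 2·27 = 72
Stage 1: 18(ω_s−ω_c) = −72(ω_r−ω_c),  ω_s=0, ω_c=1
Stage 1: ω_r = 1 − (18/72)(0−1) = 5/4
  ⇒ ω_r¹/ω_c¹ = 5/4
Stage 2: N_ring = 21 + 2·14 = 49
Stage 2: 21(ω_s−ω_c) = −49(ω_r−ω_c),  ω_s=0, ω_r=1
Stage 2: 21(0−ω_c) = −49(1−ω_c)  ⇒  70ω_c = 49  ⇒  ω_c = 7/10
  ⇒ ω_c²/ω_r² = 7/10
Coupling ω_r² = ω_r¹ ⇒ overall = 5/4 × 7/10 = 7/8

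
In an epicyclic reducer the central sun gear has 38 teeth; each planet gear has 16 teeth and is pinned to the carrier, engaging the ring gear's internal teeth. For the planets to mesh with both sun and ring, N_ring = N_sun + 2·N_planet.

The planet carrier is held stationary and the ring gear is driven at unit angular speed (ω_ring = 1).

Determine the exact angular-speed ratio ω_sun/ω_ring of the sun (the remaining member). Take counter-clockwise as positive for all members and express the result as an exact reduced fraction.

-35/19

N_ring = 38 + 2·16 = 70
38(ω_s−ω_c) = −70(ω_r−ω_c),  ω_c=0, ω_r=1
ω_s = 0 − (70/38)(1−0) = -35/19
ω_s/ω_r = -35/19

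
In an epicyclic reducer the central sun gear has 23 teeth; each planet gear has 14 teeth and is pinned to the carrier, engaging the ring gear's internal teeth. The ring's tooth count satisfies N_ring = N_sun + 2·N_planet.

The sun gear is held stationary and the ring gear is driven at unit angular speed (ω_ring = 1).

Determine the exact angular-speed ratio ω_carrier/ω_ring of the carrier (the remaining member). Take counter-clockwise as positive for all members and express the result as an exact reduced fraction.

N_ring = 23 + 2·14 = 51
23(ω_s−ω_c) = −51(ω_r−ω_c),  ω_s=0, ω_r=1
23(0−ω_c) = −51(1−ω_c)  ⇒  74ω_c = 51  ⇒  ω_c = 51/74
ω_c/ω_r = 51/74

51/74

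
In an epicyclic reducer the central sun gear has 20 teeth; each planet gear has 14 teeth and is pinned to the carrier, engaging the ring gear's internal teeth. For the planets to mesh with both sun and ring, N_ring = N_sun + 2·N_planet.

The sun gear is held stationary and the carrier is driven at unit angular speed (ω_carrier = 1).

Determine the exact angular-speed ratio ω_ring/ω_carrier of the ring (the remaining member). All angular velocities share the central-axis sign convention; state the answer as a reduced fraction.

17/12

N_ring = 20 + 2·14 = 48
20(ω_s−ω_c) = −48(ω_r−ω_c),  ω_s=0, ω_c=1
ω_r = 1 − (20/48)(0−1) = 17/12
ω_r/ω_c = 17/12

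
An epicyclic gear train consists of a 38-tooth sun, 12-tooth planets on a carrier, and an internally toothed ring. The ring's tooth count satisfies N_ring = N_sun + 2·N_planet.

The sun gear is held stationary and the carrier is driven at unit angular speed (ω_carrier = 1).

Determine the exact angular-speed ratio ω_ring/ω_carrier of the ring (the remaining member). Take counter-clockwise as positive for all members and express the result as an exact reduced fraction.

50/31

N_ring = 38 + 2·12 = 62
38(ω_s−ω_c) = −62(ω_r−ω_c),  ω_s=0, ω_c=1
ω_r = 1 − (38/62)(0−1) = 50/31
ω_r/ω_c = 50/31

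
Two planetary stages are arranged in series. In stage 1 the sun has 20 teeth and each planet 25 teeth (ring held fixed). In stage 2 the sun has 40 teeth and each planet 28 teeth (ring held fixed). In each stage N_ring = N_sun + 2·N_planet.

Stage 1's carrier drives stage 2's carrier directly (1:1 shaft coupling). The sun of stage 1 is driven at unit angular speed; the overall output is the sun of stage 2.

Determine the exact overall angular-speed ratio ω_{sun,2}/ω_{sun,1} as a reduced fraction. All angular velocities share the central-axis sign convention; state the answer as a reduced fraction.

34/45

Stage 1: N_ring = 20 + 2·25 = 70
Stage 1: 20(ω_s−ω_c) = −70(ω_r−ω_c),  ω_r=0, ω_s=1
Stage 1: 20(1−ω_c) = −70(0−ω_c)  ⇒  90ω_c = 20  ⇒  ω_c = 2/9
  ⇒ ω_c¹/ω_s¹ = 2/9
Stage 2: N_ring = 40 + 2·28 = 96
Stage 2: 40(ω_s−ω_c) = −96(ω_r−ω_c),  ω_r=0, ω_c=1
Stage 2: ω_s = 1 − (96/40)(0−1) = 17/5
  ⇒ ω_s²/ω_c² = 17/5
Coupling ω_c² = ω_c¹ ⇒ overall = 2/9 × 17/5 = 34/45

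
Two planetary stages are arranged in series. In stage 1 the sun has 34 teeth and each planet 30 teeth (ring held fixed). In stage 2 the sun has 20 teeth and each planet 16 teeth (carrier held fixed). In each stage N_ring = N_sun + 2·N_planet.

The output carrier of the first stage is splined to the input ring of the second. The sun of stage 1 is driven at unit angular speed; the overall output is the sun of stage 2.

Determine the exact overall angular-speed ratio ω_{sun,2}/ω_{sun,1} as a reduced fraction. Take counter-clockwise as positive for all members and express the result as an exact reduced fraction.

-221/320

Stage 1: N_ring = 34 + 2·30 = 94
Stage 1: 34(ω_s−ω_c) = −94(ω_r−ω_c),  ω_r=0, ω_s=1
Stage 1: 34(1−ω_c) = −94(0−ω_c)  ⇒  128ω_c = 34  ⇒  ω_c = 17/64
  ⇒ ω_c¹/ω_s¹ = 17/64
Stage 2: N_ring = 20 + 2·16 = 52
Stage 2: 20(ω_s−ω_c) = −52(ω_r−ω_c),  ω_c=0, ω_r=1
Stage 2: ω_s = 0 − (52/20)(1−0) = -13/5
  ⇒ ω_s²/ω_r² = -13/5
Coupling ω_r² = ω_c¹ ⇒ overall = 17/64 × -13/5 = -221/320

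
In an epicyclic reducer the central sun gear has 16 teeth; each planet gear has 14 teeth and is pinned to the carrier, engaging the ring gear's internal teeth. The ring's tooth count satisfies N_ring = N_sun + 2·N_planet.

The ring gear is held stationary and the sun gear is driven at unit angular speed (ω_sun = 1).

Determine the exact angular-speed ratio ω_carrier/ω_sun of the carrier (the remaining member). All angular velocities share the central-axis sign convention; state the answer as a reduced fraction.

4/15

N_ring = 16 + 2·14 = 44
16(ω_s−ω_c) = −44(ω_r−ω_c),  ω_r=0, ω_s=1
16(1−ω_c) = −44(0−ω_c)  ⇒  60ω_c = 16  ⇒  ω_c = 4/15
ω_c/ω_s = 4/15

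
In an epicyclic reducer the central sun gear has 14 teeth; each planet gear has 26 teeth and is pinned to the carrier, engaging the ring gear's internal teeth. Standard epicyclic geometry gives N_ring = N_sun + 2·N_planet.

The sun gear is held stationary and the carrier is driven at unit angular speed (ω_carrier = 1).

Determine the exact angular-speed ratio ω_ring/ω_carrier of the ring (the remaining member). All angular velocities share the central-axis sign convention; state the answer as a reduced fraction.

N_ring = 14 + 2·26 = 66
14(ω_s−ω_c) = −66(ω_r−ω_c),  ω_s=0, ω_c=1
ω_r = 1 − (14/66)(0−1) = 40/33
ω_r/ω_c = 40/33

40/33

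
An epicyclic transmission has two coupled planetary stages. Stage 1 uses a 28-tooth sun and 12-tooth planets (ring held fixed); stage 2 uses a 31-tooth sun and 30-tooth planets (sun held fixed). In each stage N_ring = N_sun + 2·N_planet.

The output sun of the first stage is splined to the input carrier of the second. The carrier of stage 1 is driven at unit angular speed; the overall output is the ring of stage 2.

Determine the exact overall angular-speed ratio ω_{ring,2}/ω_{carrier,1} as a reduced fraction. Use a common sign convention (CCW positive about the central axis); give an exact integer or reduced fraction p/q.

2440/637

Stage 1: N_ring = 28 + 2·12 = 52
Stage 1: 28(ω_s−ω_c) = −52(ω_r−ω_c),  ω_r=0, ω_c=1
Stage 1: ω_s = 1 − (52/28)(0−1) = 20/7
  ⇒ ω_s¹/ω_c¹ = 20/7
Stage 2: N_ring = 31 + 2·30 = 91
Stage 2: 31(ω_s−ω_c) = −91(ω_r−ω_c),  ω_s=0, ω_c=1
Stage 2: ω_r = 1 − (31/91)(0−1) = 122/91
  ⇒ ω_r²/ω_c² = 122/91
Coupling ω_c² = ω_s¹ ⇒ overall = 20/7 × 122/91 = 2440/637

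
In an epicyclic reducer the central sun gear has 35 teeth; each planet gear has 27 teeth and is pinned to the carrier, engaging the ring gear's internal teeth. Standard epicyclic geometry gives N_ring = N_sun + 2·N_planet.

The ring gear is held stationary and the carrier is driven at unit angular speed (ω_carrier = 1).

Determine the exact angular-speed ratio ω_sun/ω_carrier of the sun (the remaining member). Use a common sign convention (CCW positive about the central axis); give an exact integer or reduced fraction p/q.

N_ring = 35 + 2·27 = 89
35(ω_s−ω_c) = −89(ω_r−ω_c),  ω_r=0, ω_c=1
ω_s = 1 − (89/35)(0−1) = 124/35
ω_s/ω_c = 124/35

124/35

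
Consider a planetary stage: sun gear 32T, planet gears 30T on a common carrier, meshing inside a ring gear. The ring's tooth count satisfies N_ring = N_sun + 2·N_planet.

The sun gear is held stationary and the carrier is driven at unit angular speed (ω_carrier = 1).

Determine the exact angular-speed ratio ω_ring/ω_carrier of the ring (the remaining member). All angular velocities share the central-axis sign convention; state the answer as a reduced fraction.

31/23

N_ring = 32 + 2·30 = 92
32(ω_s−ω_c) = −92(ω_r−ω_c),  ω_s=0, ω_c=1
ω_r = 1 − (32/92)(0−1) = 31/23
ω_r/ω_c = 31/23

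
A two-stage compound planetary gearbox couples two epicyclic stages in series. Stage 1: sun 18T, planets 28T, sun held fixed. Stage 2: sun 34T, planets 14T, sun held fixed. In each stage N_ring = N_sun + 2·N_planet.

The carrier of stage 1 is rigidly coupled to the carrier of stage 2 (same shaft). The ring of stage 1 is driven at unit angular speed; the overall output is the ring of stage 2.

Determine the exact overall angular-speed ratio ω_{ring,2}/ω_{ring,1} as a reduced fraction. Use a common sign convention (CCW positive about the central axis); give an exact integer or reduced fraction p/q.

888/713

Stage 1: N_ring = 18 + 2·28 = 74
Stage 1: 18(ω_s−ω_c) = −74(ω_r−ω_c),  ω_s=0, ω_r=1
Stage 1: 18(0−ω_c) = −74(1−ω_c)  ⇒  92ω_c = 74  ⇒  ω_c = 37/46
  ⇒ ω_c¹/ω_r¹ = 37/46
Stage 2: N_ring = 34 + 2·14 = 62
Stage 2: 34(ω_s−ω_c) = −62(ω_r−ω_c),  ω_s=0, ω_c=1
Stage 2: ω_r = 1 − (34/62)(0−1) = 48/31
  ⇒ ω_r²/ω_c² = 48/31
Coupling ω_c² = ω_c¹ ⇒ overall = 37/46 × 48/31 = 888/713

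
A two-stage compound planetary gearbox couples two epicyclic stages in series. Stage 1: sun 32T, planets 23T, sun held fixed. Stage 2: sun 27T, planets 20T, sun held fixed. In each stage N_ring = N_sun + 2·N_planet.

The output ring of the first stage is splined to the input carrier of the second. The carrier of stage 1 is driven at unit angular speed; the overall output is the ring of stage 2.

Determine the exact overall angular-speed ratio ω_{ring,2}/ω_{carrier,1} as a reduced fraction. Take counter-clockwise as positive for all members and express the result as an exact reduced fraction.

Stage 1: N_ring = 32 + 2·23 = 78
Stage 1: 32(ω_s−ω_c) = −78(ω_r−ω_c),  ω_s=0, ω_c=1
Stage 1: ω_r = 1 − (32/78)(0−1) = 55/39
  ⇒ ω_r¹/ω_c¹ = 55/39
Stage 2: N_ring = 27 + 2·20 = 67
Stage 2: 27(ω_s−ω_c) = −67(ω_r−ω_c),  ω_s=0, ω_c=1
Stage 2: ω_r = 1 − (27/67)(0−1) = 94/67
  ⇒ ω_r²/ω_c² = 94/67
Coupling ω_c² = ω_r¹ ⇒ overall = 55/39 × 94/67 = 5170/2613

5170/2613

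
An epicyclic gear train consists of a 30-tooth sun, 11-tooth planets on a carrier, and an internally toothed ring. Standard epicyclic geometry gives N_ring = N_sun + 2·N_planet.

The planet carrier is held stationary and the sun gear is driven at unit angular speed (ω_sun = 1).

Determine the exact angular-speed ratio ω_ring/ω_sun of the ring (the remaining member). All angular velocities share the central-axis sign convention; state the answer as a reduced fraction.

-15/26

N_ring = 30 + 2·11 = 52
30(ω_s−ω_c) = −52(ω_r−ω_c),  ω_c=0, ω_s=1
ω_r = 0 − (30/52)(1−0) = -15/26
ω_r/ω_s = -15/26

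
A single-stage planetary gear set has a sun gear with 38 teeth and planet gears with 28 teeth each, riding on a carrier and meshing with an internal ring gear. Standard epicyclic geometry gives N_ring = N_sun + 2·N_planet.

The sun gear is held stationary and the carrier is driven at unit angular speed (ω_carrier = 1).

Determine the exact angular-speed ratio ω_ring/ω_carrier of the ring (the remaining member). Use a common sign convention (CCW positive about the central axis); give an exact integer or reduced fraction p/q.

N_ring = 38 + 2·28 = 94
38(ω_s−ω_c) = −94(ω_r−ω_c),  ω_s=0, ω_c=1
ω_r = 1 − (38/94)(0−1) = 66/47
ω_r/ω_c = 66/47

66/47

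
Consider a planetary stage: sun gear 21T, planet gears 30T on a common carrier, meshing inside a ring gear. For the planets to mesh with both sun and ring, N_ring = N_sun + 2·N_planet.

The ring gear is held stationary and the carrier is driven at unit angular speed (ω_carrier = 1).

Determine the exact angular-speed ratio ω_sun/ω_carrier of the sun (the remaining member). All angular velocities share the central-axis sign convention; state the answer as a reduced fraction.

34/7

N_ring = 21 + 2·30 = 81
21(ω_s−ω_c) = −81(ω_r−ω_c),  ω_r=0, ω_c=1
ω_s = 1 − (81/21)(0−1) = 34/7
ω_s/ω_c = 34/7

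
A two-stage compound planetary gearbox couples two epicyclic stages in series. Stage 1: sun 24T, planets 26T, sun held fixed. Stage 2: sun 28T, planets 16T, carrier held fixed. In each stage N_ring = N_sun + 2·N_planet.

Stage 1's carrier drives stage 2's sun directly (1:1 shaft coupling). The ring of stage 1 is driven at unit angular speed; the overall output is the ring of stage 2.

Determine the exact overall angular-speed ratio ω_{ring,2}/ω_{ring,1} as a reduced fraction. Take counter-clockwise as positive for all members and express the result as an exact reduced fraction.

Stage 1: N_ring = 24 + 2·26 = 76
Stage 1: 24(ω_s−ω_c) = −76(ω_r−ω_c),  ω_s=0, ω_r=1
Stage 1: 24(0−ω_c) = −76(1−ω_c)  ⇒  100ω_c = 76  ⇒  ω_c = 19/25
  ⇒ ω_c¹/ω_r¹ = 19/25
Stage 2: N_ring = 28 + 2·16 = 60
Stage 2: 28(ω_s−ω_c) = −60(ω_r−ω_c),  ω_c=0, ω_s=1
Stage 2: ω_r = 0 − (28/60)(1−0) = -7/15
  ⇒ ω_r²/ω_s² = -7/15
Coupling ω_s² = ω_c¹ ⇒ overall = 19/25 × -7/15 = -133/375

-133/375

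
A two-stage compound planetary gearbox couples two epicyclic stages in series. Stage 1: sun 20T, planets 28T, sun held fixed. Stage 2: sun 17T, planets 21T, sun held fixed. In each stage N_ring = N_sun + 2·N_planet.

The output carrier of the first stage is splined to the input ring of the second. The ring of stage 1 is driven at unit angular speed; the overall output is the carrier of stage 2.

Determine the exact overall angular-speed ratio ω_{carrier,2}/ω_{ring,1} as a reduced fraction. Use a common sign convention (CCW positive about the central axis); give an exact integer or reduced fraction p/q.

Stage 1: N_ring = 20 + 2·28 = 76
Stage 1: 20(ω_s−ω_c) = −76(ω_r−ω_c),  ω_s=0, ω_r=1
Stage 1: 20(0−ω_c) = −76(1−ω_c)  ⇒  96ω_c = 76  ⇒  ω_c = 19/24
  ⇒ ω_c¹/ω_r¹ = 19/24
Stage 2: N_ring = 17 + 2·21 = 59
Stage 2: 17(ω_s−ω_c) = −59(ω_r−ω_c),  ω_s=0, ω_r=1
Stage 2: 17(0−ω_c) = −59(1−ω_c)  ⇒  76ω_c = 59  ⇒  ω_c = 59/76
  ⇒ ω_c²/ω_r² = 59/76
Coupling ω_r² = ω_c¹ ⇒ overall = 19/24 × 59/76 = 59/96

59/96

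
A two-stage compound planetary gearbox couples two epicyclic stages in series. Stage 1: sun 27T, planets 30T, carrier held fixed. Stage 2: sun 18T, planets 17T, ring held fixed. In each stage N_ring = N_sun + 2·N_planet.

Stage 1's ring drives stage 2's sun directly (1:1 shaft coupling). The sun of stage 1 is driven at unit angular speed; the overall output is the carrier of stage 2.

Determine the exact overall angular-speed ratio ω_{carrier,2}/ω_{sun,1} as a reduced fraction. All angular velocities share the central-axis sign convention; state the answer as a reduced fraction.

Stage 1: N_ring = 27 + 2·30 = 87
Stage 1: 27(ω_s−ω_c) = −87(ω_r−ω_c),  ω_c=0, ω_s=1
Stage 1: ω_r = 0 − (27/87)(1−0) = -9/29
  ⇒ ω_r¹/ω_s¹ = -9/29
Stage 2: N_ring = 18 + 2·17 = 52
Stage 2: 18(ω_s−ω_c) = −52(ω_r−ω_c),  ω_r=0, ω_s=1
Stage 2: 18(1−ω_c) = −52(0−ω_c)  ⇒  70ω_c = 18  ⇒  ω_c = 9/35
  ⇒ ω_c²/ω_s² = 9/35
Coupling ω_s² = ω_r¹ ⇒ overall = -9/29 × 9/35 = -81/1015

-81/1015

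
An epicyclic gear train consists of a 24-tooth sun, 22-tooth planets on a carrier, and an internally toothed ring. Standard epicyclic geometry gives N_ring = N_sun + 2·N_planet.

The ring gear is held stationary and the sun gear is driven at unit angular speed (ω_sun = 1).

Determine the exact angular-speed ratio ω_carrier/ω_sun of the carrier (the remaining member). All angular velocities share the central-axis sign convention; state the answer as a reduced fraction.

6/23

N_ring = 24 + 2·22 = 68
24(ω_s−ω_c) = −68(ω_r−ω_c),  ω_r=0, ω_s=1
24(1−ω_c) = −68(0−ω_c)  ⇒  92ω_c = 24  ⇒  ω_c = 6/23
ω_c/ω_s = 6/23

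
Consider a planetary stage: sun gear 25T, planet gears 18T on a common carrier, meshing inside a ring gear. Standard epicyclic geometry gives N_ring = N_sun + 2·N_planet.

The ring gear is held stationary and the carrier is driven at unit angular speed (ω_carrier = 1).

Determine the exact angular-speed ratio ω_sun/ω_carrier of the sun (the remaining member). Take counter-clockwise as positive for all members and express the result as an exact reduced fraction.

N_ring = 25 + 2·18 = 61
25(ω_s−ω_c) = −61(ω_r−ω_c),  ω_r=0, ω_c=1
ω_s = 1 − (61/25)(0−1) = 86/25
ω_s/ω_c = 86/25

86/25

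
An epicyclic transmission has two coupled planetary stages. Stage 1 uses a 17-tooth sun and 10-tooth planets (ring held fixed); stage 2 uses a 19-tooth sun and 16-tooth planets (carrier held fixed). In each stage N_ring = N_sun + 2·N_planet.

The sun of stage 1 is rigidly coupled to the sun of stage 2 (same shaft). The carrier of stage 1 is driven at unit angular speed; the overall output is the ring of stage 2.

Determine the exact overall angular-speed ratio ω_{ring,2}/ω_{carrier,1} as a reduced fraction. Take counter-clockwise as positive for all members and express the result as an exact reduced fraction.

-342/289

Stage 1: N_ring = 17 + 2·10 = 37
Stage 1: 17(ω_s−ω_c) = −37(ω_r−ω_c),  ω_r=0, ω_c=1
Stage 1: ω_s = 1 − (37/17)(0−1) = 54/17
  ⇒ ω_s¹/ω_c¹ = 54/17
Stage 2: N_ring = 19 + 2·16 = 51
Stage 2: 19(ω_s−ω_c) = −51(ω_r−ω_c),  ω_c=0, ω_s=1
Stage 2: ω_r = 0 − (19/51)(1−0) = -19/51
  ⇒ ω_r²/ω_s² = -19/51
Coupling ω_s² = ω_s¹ ⇒ overall = 54/17 × -19/51 = -342/289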